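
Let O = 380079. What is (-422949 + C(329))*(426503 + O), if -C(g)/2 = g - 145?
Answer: -341439872494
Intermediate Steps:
C(g) = 290 - 2*g (C(g) = -2*(g - 145) = -2*(-145 + g) = 290 - 2*g)
(-422949 + C(329))*(426503 + O) = (-422949 + (290 - 2*329))*(426503 + 380079) = (-422949 + (290 - 658))*806582 = (-422949 - 368)*806582 = -423317*806582 = -341439872494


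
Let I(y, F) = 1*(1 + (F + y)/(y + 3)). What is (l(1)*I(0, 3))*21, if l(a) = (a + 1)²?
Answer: 168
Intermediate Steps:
l(a) = (1 + a)²
I(y, F) = 1 + (F + y)/(3 + y) (I(y, F) = 1*(1 + (F + y)/(3 + y)) = 1 + (F + y)/(3 + y))
(l(1)*I(0, 3))*21 = ((1 + 1)²*((3 + 3 + 2*0)/(3 + 0)))*21 = (2²*((3 + 3 + 0)/3))*21 = (4*((⅓)*6))*21 = (4*2)*21 = 8*21 = 168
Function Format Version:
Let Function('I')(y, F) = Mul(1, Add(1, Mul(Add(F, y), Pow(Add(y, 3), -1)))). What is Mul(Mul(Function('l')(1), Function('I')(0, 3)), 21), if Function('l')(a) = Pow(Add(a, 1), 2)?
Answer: 168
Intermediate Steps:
Function('l')(a) = Pow(Add(1, a), 2)
Function('I')(y, F) = Add(1, Mul(Pow(Add(3, y), -1), Add(F, y))) (Function('I')(y, F) = Mul(1, Add(1, Mul(Add(F, y), Pow(Add(3, y), -1)))) = Mul(1, Add(1, Mul(Pow(Add(3, y), -1), Add(F, y)))) = Add(1, Mul(Pow(Add(3, y), -1), Add(F, y))))
Mul(Mul(Function('l')(1), Function('I')(0, 3)), 21) = Mul(Mul(Pow(Add(1, 1), 2), Mul(Pow(Add(3, 0), -1), Add(3, 3, Mul(2, 0)))), 21) = Mul(Mul(Pow(2, 2), Mul(Pow(3, -1), Add(3, 3, 0))), 21) = Mul(Mul(4, Mul(Rational(1, 3), 6)), 21) = Mul(Mul(4, 2), 21) = Mul(8, 21) = 168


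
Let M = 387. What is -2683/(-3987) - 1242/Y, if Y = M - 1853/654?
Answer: -23526809/9190035 ≈ -2.5600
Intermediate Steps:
Y = 2305/6 (Y = 387 - 1853/654 = 387 - 1*17/6 = 387 - 17/6 = 2305/6 ≈ 384.17)
-2683/(-3987) - 1242/Y = -2683/(-3987) - 1242/2305/6 = -2683*(-1/3987) - 1242*6/2305 = 2683/3987 - 7452/2305 = -23526809/9190035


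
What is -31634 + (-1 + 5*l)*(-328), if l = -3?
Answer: -26386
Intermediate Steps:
-31634 + (-1 + 5*l)*(-328) = -31634 + (-1 + 5*(-3))*(-328) = -31634 + (-1 - 15)*(-328) = -31634 - 16*(-328) = -31634 + 5248 = -26386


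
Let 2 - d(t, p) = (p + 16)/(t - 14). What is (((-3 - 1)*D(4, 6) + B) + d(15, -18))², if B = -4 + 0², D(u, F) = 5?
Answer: 400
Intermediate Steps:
B = -4 (B = -4 + 0 = -4)
d(t, p) = 2 - (16 + p)/(-14 + t) (d(t, p) = 2 - (p + 16)/(t - 14) = 2 - (16 + p)/(-14 + t))
(((-3 - 1)*D(4, 6) + B) + d(15, -18))² = (((-3 - 1)*5 - 4) + (-44 - 1*(-18) + 2*15)/(-14 + 15))² = ((-4*5 - 4) + (-44 + 18 + 30)/1)² = ((-20 - 4) + 1*4)² = (-24 + 4)² = (-20)² = 400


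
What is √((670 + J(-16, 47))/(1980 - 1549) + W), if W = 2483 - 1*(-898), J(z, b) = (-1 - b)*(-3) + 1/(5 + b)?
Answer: √424804337503/11206 ≈ 58.163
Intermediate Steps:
J(z, b) = 3 + 1/(5 + b) + 3*b (J(z, b) = (3 + 3*b) + 1/(5 + b) = 3 + 1/(5 + b) + 3*b)
W = 3381 (W = 2483 + 898 = 3381)
√((670 + J(-16, 47))/(1980 - 1549) + W) = √((670 + (16 + 3*47² + 18*47)/(5 + 47))/(1980 - 1549) + 3381) = √((670 + (16 + 3*2209 + 846)/52)/431 + 3381) = √((670 + (16 + 6627 + 846)/52)*(1/431) + 3381) = √((670 + (1/52)*7489)*(1/431) + 3381) = √((670 + 7489/52)*(1/431) + 3381) = √((42329/52)*(1/431) + 3381) = √(42329/22412 + 3381) = √(75817301/22412) = √424804337503/11206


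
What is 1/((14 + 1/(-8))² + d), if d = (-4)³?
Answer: 64/8225 ≈ 0.0077812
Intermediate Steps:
d = -64
1/((14 + 1/(-8))² + d) = 1/((14 + 1/(-8))² - 64) = 1/((14 - ⅛)² - 64) = 1/((111/8)² - 64) = 1/(12321/64 - 64) = 1/(8225/64) = 64/8225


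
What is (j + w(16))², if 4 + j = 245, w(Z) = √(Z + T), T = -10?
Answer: (241 + √6)² ≈ 59268.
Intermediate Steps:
w(Z) = √(-10 + Z) (w(Z) = √(Z - 10) = √(-10 + Z))
j = 241 (j = -4 + 245 = 241)
(j + w(16))² = (241 + √(-10 + 16))² = (241 + √6)²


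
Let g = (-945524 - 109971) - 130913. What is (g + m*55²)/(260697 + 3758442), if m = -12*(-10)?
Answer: -823408/4019139 ≈ -0.20487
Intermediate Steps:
m = 120
g = -1186408 (g = -1055495 - 130913 = -1186408)
(g + m*55²)/(260697 + 3758442) = (-1186408 + 120*55²)/(260697 + 3758442) = (-1186408 + 120*3025)/4019139 = (-1186408 + 363000)*(1/4019139) = -823408*1/4019139 = -823408/4019139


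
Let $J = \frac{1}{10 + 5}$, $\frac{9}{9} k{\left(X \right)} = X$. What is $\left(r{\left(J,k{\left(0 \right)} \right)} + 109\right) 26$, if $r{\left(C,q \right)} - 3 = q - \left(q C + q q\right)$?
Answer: $2912$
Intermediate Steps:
$k{\left(X \right)} = X$
$J = \frac{1}{15} \approx 0.066667$
$r{\left(C,q \right)} = 3 + q - q^{2} - C q$ ($r{\left(C,q \right)} = 3 - \left(- q + q C + q q\right) = 3 - \left(q^{2} - q + C q\right) = 3 + q - q^{2} - C q$)
$\left(r{\left(J,k{\left(0 \right)} \right)} + 109\right) 26 = \left(\left(3 + 0 - 0^{2} - \frac{1}{15} \cdot 0\right) + 109\right) 26 = \left(\left(3 + 0 - 0 + 0\right) + 109\right) 26 = \left(\left(3 + 0 + 0 + 0\right) + 109\right) 26 = \left(3 + 109\right) 26 = 112 \cdot 26 = 2912$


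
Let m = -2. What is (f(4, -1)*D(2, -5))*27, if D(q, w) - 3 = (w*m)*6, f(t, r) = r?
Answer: -1701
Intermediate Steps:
D(q, w) = 3 - 12*w (D(q, w) = 3 + (w*(-2))*6 = 3 - 2*w*6 = 3 - 12*w)
(f(4, -1)*D(2, -5))*27 = -(3 - 12*(-5))*27 = -(3 + 60)*27 = -1*63*27 = -63*27 = -1701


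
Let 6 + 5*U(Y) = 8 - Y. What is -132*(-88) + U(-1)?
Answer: 58083/5 ≈ 11617.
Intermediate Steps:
U(Y) = 2/5 - Y/5 (U(Y) = -6/5 + (8 - Y)/5 = -6/5 + (8/5 - Y/5) = 2/5 - Y/5)
-132*(-88) + U(-1) = -132*(-88) + (2/5 - 1/5*(-1)) = 11616 + (2/5 + 1/5) = 11616 + 3/5 = 58083/5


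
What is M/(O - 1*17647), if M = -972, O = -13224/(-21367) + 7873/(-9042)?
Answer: 187790802408/3409456356841 ≈ 0.055079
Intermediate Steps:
O = -48650983/193200414 (O = -13224*(-1/21367) + 7873*(-1/9042) = 13224/21367 - 7873/9042 = -48650983/193200414 ≈ -0.25182)
M/(O - 1*17647) = -972/(-48650983/193200414 - 1*17647) = -972/(-48650983/193200414 - 17647) = -972/(-3409456356841/193200414) = -972*(-193200414/3409456356841) = 187790802408/3409456356841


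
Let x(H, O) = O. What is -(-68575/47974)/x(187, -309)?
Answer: -68575/14823966 ≈ -0.0046260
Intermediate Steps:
-(-68575/47974)/x(187, -309) = -(-68575/47974)/(-309) = -(-68575*1/47974)*(-1)/309 = -(-68575)*(-1)/(47974*309) = -1*68575/14823966 = -68575/14823966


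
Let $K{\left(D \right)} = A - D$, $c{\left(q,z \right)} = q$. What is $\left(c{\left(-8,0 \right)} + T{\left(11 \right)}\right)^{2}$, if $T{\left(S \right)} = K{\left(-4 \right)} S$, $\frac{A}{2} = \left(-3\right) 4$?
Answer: $51984$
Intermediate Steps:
$A = -24$ ($A = 2 \left(\left(-3\right) 4\right) = 2 \left(-12\right) = -24$)
$K{\left(D \right)} = -24 - D$
$T{\left(S \right)} = - 20 S$ ($T{\left(S \right)} = \left(-24 - -4\right) S = \left(-24 + 4\right) S = - 20 S$)
$\left(c{\left(-8,0 \right)} + T{\left(11 \right)}\right)^{2} = \left(-8 - 220\right)^{2} = \left(-228\right)^{2} = 51984$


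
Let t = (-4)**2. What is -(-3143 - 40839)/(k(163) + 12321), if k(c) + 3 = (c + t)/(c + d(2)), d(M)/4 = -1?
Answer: 6993138/1958741 ≈ 3.5702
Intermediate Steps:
d(M) = -4 (d(M) = 4*(-1) = -4)
t = 16
k(c) = -3 + (16 + c)/(-4 + c) (k(c) = -3 + (c + 16)/(c - 4) = -3 + (16 + c)/(-4 + c))
-(-3143 - 40839)/(k(163) + 12321) = -(-3143 - 40839)/(2*(14 - 1*163)/(-4 + 163) + 12321) = -(-43982)/(2*(14 - 163)/159 + 12321) = -(-43982)/(2*(1/159)*(-149) + 12321) = -(-43982)/(-298/159 + 12321) = -(-43982)/1958741/159 = -(-43982)*159/1958741 = -1*(-6993138/1958741) = 6993138/1958741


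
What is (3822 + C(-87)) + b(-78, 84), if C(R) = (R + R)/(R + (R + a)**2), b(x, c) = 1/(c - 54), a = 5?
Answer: 760999837/199110 ≈ 3822.0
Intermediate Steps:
b(x, c) = 1/(-54 + c)
C(R) = 2*R/(R + (5 + R)**2) (C(R) = (R + R)/(R + (R + 5)**2) = (2*R)/(R + (5 + R)**2) = 2*R/(R + (5 + R)**2))
(3822 + C(-87)) + b(-78, 84) = (3822 + 2*(-87)/(-87 + (5 - 87)**2)) + 1/(-54 + 84) = (3822 + 2*(-87)/(-87 + (-82)**2)) + 1/30 = (3822 + 2*(-87)/(-87 + 6724)) + 1/30 = (3822 + 2*(-87)/6637) + 1/30 = (3822 + 2*(-87)*(1/6637)) + 1/30 = (3822 - 174/6637) + 1/30 = 25366440/6637 + 1/30 = 760999837/199110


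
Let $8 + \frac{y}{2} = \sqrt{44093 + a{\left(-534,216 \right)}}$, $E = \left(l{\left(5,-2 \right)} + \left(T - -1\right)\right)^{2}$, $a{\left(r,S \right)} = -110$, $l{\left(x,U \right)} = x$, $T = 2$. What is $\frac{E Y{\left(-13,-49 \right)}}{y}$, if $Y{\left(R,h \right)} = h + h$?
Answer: $- \frac{25088}{43919} - \frac{28224 \sqrt{543}}{43919} \approx -15.546$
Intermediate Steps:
$Y{\left(R,h \right)} = 2 h$
$E = 64$ ($E = \left(5 + \left(2 - -1\right)\right)^{2} = \left(5 + \left(2 + 1\right)\right)^{2} = \left(5 + 3\right)^{2} = 8^{2} = 64$)
$y = -16 + 18 \sqrt{543}$ ($y = -16 + 2 \sqrt{44093 - 110} = -16 + 2 \sqrt{43983} = -16 + 2 \cdot 9 \sqrt{543} = -16 + 18 \sqrt{543} \approx 403.44$)
$\frac{E Y{\left(-13,-49 \right)}}{y} = \frac{64 \cdot 2 \left(-49\right)}{-16 + 18 \sqrt{543}} = \frac{64 \left(-98\right)}{-16 + 18 \sqrt{543}} = - \frac{6272}{-16 + 18 \sqrt{543}}$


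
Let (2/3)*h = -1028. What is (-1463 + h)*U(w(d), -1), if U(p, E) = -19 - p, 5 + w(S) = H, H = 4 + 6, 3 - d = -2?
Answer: 72120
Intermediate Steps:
h = -1542 (h = (3/2)*(-1028) = -1542)
d = 5 (d = 3 - 1*(-2) = 3 + 2 = 5)
H = 10
w(S) = 5 (w(S) = -5 + 10 = 5)
(-1463 + h)*U(w(d), -1) = (-1463 - 1542)*(-19 - 1*5) = -3005*(-19 - 5) = -3005*(-24) = 72120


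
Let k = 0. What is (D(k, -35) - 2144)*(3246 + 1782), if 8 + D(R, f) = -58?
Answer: -11111880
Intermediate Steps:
D(R, f) = -66 (D(R, f) = -8 - 58 = -66)
(D(k, -35) - 2144)*(3246 + 1782) = (-66 - 2144)*(3246 + 1782) = -2210*5028 = -11111880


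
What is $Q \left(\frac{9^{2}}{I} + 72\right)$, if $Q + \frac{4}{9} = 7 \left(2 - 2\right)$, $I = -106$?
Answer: $- \frac{1678}{53} \approx -31.66$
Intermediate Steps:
$Q = - \frac{4}{9}$ ($Q = - \frac{4}{9} + 7 \left(2 - 2\right) = - \frac{4}{9} + 7 \cdot 0 = - \frac{4}{9} + 0 = - \frac{4}{9} \approx -0.44444$)
$Q \left(\frac{9^{2}}{I} + 72\right) = - \frac{4 \left(\frac{9^{2}}{-106} + 72\right)}{9} = - \frac{4 \left(81 \left(- \frac{1}{106}\right) + 72\right)}{9} = - \frac{4 \left(- \frac{81}{106} + 72\right)}{9} = \left(- \frac{4}{9}\right) \frac{7551}{106} = - \frac{1678}{53}$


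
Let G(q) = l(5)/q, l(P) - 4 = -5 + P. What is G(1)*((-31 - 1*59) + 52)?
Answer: -152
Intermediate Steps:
l(P) = -1 + P (l(P) = 4 + (-5 + P) = -1 + P)
G(q) = 4/q (G(q) = (-1 + 5)/q = 4/q)
G(1)*((-31 - 1*59) + 52) = (4/1)*((-31 - 1*59) + 52) = (4*1)*((-31 - 59) + 52) = 4*(-90 + 52) = 4*(-38) = -152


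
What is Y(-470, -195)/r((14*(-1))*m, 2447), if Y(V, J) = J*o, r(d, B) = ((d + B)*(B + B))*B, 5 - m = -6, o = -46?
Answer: 4485/13730046037 ≈ 3.2666e-7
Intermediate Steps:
m = 11 (m = 5 - 1*(-6) = 5 + 6 = 11)
r(d, B) = 2*B**2*(B + d) (r(d, B) = ((B + d)*(2*B))*B = (2*B*(B + d))*B = 2*B**2*(B + d))
Y(V, J) = -46*J (Y(V, J) = J*(-46) = -46*J)
Y(-470, -195)/r((14*(-1))*m, 2447) = (-46*(-195))/((2*2447**2*(2447 + (14*(-1))*11))) = 8970/((2*5987809*(2447 - 14*11))) = 8970/((2*5987809*(2447 - 154))) = 8970/((2*5987809*2293)) = 8970/27460092074 = 8970*(1/27460092074) = 4485/13730046037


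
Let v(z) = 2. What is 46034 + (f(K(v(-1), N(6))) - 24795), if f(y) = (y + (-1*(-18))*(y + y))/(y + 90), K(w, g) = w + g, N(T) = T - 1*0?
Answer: 1040859/49 ≈ 21242.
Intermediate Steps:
N(T) = T (N(T) = T + 0 = T)
K(w, g) = g + w
f(y) = 37*y/(90 + y) (f(y) = (y + 18*(2*y))/(90 + y) = (y + 36*y)/(90 + y) = (37*y)/(90 + y) = 37*y/(90 + y))
46034 + (f(K(v(-1), N(6))) - 24795) = 46034 + (37*(6 + 2)/(90 + (6 + 2)) - 24795) = 46034 + (37*8/(90 + 8) - 24795) = 46034 + (37*8/98 - 24795) = 46034 + (37*8*(1/98) - 24795) = 46034 + (148/49 - 24795) = 46034 - 1214807/49 = 1040859/49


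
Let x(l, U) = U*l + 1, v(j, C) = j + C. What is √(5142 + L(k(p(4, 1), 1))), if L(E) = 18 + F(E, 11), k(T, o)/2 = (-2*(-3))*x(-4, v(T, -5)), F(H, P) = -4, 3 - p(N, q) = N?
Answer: 2*√1289 ≈ 71.805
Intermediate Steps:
v(j, C) = C + j
p(N, q) = 3 - N
x(l, U) = 1 + U*l
k(T, o) = 252 - 48*T (k(T, o) = 2*((-2*(-3))*(1 + (-5 + T)*(-4))) = 2*(6*(1 + (20 - 4*T))) = 2*(6*(21 - 4*T)) = 2*(126 - 24*T) = 252 - 48*T)
L(E) = 14 (L(E) = 18 - 4 = 14)
√(5142 + L(k(p(4, 1), 1))) = √(5142 + 14) = √5156 = 2*√1289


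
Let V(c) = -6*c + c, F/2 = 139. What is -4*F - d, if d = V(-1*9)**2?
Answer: -3137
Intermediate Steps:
F = 278 (F = 2*139 = 278)
V(c) = -5*c
d = 2025 (d = (-(-5)*9)**2 = (-5*(-9))**2 = 45**2 = 2025)
-4*F - d = -4*278 - 1*2025 = -1112 - 2025 = -3137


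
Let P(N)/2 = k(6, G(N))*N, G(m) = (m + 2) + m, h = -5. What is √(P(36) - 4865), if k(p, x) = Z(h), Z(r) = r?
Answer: 5*I*√209 ≈ 72.284*I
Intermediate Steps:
G(m) = 2 + 2*m (G(m) = (2 + m) + m = 2 + 2*m)
k(p, x) = -5
P(N) = -10*N (P(N) = 2*(-5*N) = -10*N)
√(P(36) - 4865) = √(-10*36 - 4865) = √(-360 - 4865) = √(-5225) = 5*I*√209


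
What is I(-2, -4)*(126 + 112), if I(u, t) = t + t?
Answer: -1904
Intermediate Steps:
I(u, t) = 2*t
I(-2, -4)*(126 + 112) = (2*(-4))*(126 + 112) = -8*238 = -1904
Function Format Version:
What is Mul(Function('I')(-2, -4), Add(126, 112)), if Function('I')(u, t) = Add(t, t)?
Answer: -1904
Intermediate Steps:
Function('I')(u, t) = Mul(2, t)
Mul(Function('I')(-2, -4), Add(126, 112)) = Mul(Mul(2, -4), Add(126, 112)) = Mul(-8, 238) = -1904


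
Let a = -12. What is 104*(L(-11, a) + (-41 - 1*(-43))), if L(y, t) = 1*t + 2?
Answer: -832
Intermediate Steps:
L(y, t) = 2 + t (L(y, t) = t + 2 = 2 + t)
104*(L(-11, a) + (-41 - 1*(-43))) = 104*((2 - 12) + (-41 - 1*(-43))) = 104*(-10 + (-41 + 43)) = 104*(-10 + 2) = 104*(-8) = -832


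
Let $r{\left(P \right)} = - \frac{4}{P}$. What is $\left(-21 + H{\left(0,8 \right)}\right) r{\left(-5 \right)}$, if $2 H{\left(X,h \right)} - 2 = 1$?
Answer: $- \frac{78}{5} \approx -15.6$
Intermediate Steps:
$H{\left(X,h \right)} = \frac{3}{2}$ ($H{\left(X,h \right)} = 1 + \frac{1}{2} \cdot 1 = 1 + \frac{1}{2} = \frac{3}{2}$)
$\left(-21 + H{\left(0,8 \right)}\right) r{\left(-5 \right)} = \left(-21 + \frac{3}{2}\right) \left(- \frac{4}{-5}\right) = - \frac{39 \left(\left(-4\right) \left(- \frac{1}{5}\right)\right)}{2} = \left(- \frac{39}{2}\right) \frac{4}{5} = - \frac{78}{5}$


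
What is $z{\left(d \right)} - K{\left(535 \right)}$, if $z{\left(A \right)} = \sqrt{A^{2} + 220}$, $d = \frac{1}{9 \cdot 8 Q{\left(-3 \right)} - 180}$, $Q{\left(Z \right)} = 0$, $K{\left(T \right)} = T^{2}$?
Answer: $-286225 + \frac{\sqrt{7128001}}{180} \approx -2.8621 \cdot 10^{5}$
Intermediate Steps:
$d = - \frac{1}{180}$ ($d = \frac{1}{9 \cdot 8 \cdot 0 - 180} = \frac{1}{72 \cdot 0 - 180} = \frac{1}{0 - 180} = \frac{1}{-180} = - \frac{1}{180} \approx -0.0055556$)
$z{\left(A \right)} = \sqrt{220 + A^{2}}$
$z{\left(d \right)} - K{\left(535 \right)} = \sqrt{220 + \left(- \frac{1}{180}\right)^{2}} - 535^{2} = \sqrt{220 + \frac{1}{32400}} - 286225 = \sqrt{\frac{7128001}{32400}} - 286225 = \frac{\sqrt{7128001}}{180} - 286225 = -286225 + \frac{\sqrt{7128001}}{180}$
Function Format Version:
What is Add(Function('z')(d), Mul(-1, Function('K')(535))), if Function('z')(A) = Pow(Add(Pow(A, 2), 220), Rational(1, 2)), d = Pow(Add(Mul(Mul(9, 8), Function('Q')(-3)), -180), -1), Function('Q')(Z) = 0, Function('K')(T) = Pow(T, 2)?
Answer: Add(-286225, Mul(Rational(1, 180), Pow(7128001, Rational(1, 2)))) ≈ -2.8621e+5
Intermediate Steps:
d = Rational(-1, 180) (d = Pow(Add(Mul(Mul(9, 8), 0), -180), -1) = Pow(Add(Mul(72, 0), -180), -1) = Pow(Add(0, -180), -1) = Pow(-180, -1) = Rational(-1, 180) ≈ -0.0055556)
Function('z')(A) = Pow(Add(220, Pow(A, 2)), Rational(1, 2))
Add(Function('z')(d), Mul(-1, Function('K')(535))) = Add(Pow(Add(220, Pow(Rational(-1, 180), 2)), Rational(1, 2)), Mul(-1, Pow(535, 2))) = Add(Pow(Add(220, Rational(1, 32400)), Rational(1, 2)), Mul(-1, 286225)) = Add(Pow(Rational(7128001, 32400), Rational(1, 2)), -286225) = Add(Mul(Rational(1, 180), Pow(7128001, Rational(1, 2))), -286225) = Add(-286225, Mul(Rational(1, 180), Pow(7128001, Rational(1, 2))))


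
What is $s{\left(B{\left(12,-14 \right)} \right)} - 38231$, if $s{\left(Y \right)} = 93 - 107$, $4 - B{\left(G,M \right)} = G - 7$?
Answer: $-38245$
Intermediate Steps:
$B{\left(G,M \right)} = 11 - G$ ($B{\left(G,M \right)} = 4 - \left(G - 7\right) = 4 - \left(-7 + G\right) = 11 - G$)
$s{\left(Y \right)} = -14$ ($s{\left(Y \right)} = 93 - 107 = -14$)
$s{\left(B{\left(12,-14 \right)} \right)} - 38231 = -14 - 38231 = -38245$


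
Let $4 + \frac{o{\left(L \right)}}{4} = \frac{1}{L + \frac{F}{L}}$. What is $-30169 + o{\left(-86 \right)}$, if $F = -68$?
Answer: $- \frac{27649503}{916} \approx -30185.0$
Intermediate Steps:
$o{\left(L \right)} = -16 + \frac{4}{L - \frac{68}{L}}$
$-30169 + o{\left(-86 \right)} = -30169 + \frac{4 \left(272 - 86 - 4 \left(-86\right)^{2}\right)}{-68 + \left(-86\right)^{2}} = -30169 + \frac{4 \left(272 - 86 - 29584\right)}{-68 + 7396} = -30169 + \frac{4 \left(272 - 86 - 29584\right)}{7328} = -30169 + 4 \cdot \frac{1}{7328} \left(-29398\right) = -30169 - \frac{14699}{916} = - \frac{27649503}{916}$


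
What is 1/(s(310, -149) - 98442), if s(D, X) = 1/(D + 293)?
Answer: -603/59360525 ≈ -1.0158e-5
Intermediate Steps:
s(D, X) = 1/(293 + D)
1/(s(310, -149) - 98442) = 1/(1/(293 + 310) - 98442) = 1/(1/603 - 98442) = 1/(-59360525/603) = -603/59360525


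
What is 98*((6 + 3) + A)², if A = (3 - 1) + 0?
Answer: 11858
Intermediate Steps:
A = 2 (A = 2 + 0 = 2)
98*((6 + 3) + A)² = 98*((6 + 3) + 2)² = 98*(9 + 2)² = 98*11² = 98*121 = 11858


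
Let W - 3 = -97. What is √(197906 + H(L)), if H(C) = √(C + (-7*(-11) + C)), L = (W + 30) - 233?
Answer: √(197906 + I*√517) ≈ 444.87 + 0.026*I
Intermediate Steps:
W = -94 (W = 3 - 97 = -94)
L = -297 (L = (-94 + 30) - 233 = -64 - 233 = -297)
H(C) = √(77 + 2*C) (H(C) = √(C + (77 + C)) = √(77 + 2*C))
√(197906 + H(L)) = √(197906 + √(77 + 2*(-297))) = √(197906 + √(77 - 594)) = √(197906 + √(-517)) = √(197906 + I*√517)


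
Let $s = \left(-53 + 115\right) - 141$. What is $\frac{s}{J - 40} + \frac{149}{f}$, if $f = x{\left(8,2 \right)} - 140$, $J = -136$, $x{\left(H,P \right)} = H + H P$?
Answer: $- \frac{4265}{5104} \approx -0.83562$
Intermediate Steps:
$s = -79$ ($s = 62 - 141 = -79$)
$f = -116$ ($f = 8 \left(1 + 2\right) - 140 = 8 \cdot 3 - 140 = 24 - 140 = -116$)
$\frac{s}{J - 40} + \frac{149}{f} = - \frac{79}{-136 - 40} + \frac{149}{-116} = - \frac{79}{-136 - 40} + 149 \left(- \frac{1}{116}\right) = - \frac{79}{-176} - \frac{149}{116} = \left(-79\right) \left(- \frac{1}{176}\right) - \frac{149}{116} = \frac{79}{176} - \frac{149}{116} = - \frac{4265}{5104}$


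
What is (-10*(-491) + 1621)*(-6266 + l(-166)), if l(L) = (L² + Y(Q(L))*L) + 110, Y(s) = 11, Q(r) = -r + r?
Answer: 127837794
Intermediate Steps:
Q(r) = 0
l(L) = 110 + L² + 11*L (l(L) = (L² + 11*L) + 110 = 110 + L² + 11*L)
(-10*(-491) + 1621)*(-6266 + l(-166)) = (-10*(-491) + 1621)*(-6266 + (110 + (-166)² + 11*(-166))) = (4910 + 1621)*(-6266 + (110 + 27556 - 1826)) = 6531*(-6266 + 25840) = 6531*19574 = 127837794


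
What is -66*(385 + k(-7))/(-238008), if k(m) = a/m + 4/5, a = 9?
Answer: 74019/694190 ≈ 0.10663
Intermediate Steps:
k(m) = 4/5 + 9/m (k(m) = 9/m + 4/5 = 4/5 + 9/m)
-66*(385 + k(-7))/(-238008) = -66*(385 + (4/5 + 9/(-7)))/(-238008) = -66*(385 + (4/5 + 9*(-1/7)))*(-1/238008) = -66*(385 + (4/5 - 9/7))*(-1/238008) = -66*(385 - 17/35)*(-1/238008) = -66*13458/35*(-1/238008) = -888228/35*(-1/238008) = 74019/694190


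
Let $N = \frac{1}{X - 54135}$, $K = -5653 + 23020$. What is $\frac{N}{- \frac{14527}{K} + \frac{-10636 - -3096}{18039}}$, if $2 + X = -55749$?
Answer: $\frac{710393}{97925552518} \approx 7.2544 \cdot 10^{-6}$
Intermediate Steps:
$X = -55751$ ($X = -2 - 55749 = -55751$)
$K = 17367$
$N = - \frac{1}{109886}$ ($N = \frac{1}{-55751 - 54135} = \frac{1}{-109886} = - \frac{1}{109886} \approx -9.1003 \cdot 10^{-6}$)
$\frac{N}{- \frac{14527}{K} + \frac{-10636 - -3096}{18039}} = - \frac{1}{109886 \left(- \frac{14527}{17367} + \frac{-10636 - -3096}{18039}\right)} = - \frac{1}{109886 \left(\left(-14527\right) \frac{1}{17367} + \left(-10636 + 3096\right) \frac{1}{18039}\right)} = - \frac{1}{109886 \left(- \frac{14527}{17367} - \frac{7540}{18039}\right)} = - \frac{1}{109886 \left(- \frac{6238091}{4972751}\right)} = \left(- \frac{1}{109886}\right) \left(- \frac{4972751}{6238091}\right) = \frac{710393}{97925552518}$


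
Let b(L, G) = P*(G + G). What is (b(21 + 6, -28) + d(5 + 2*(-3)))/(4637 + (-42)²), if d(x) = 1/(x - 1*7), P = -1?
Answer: 447/51208 ≈ 0.0087291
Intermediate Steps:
b(L, G) = -2*G (b(L, G) = -(G + G) = -2*G)
d(x) = 1/(-7 + x) (d(x) = 1/(x - 7) = 1/(-7 + x))
(b(21 + 6, -28) + d(5 + 2*(-3)))/(4637 + (-42)²) = (-2*(-28) + 1/(-7 + (5 + 2*(-3))))/(4637 + (-42)²) = (56 + 1/(-7 + (5 - 6)))/(4637 + 1764) = (56 + 1/(-7 - 1))/6401 = (56 + 1/(-8))*(1/6401) = (56 - ⅛)*(1/6401) = (447/8)*(1/6401) = 447/51208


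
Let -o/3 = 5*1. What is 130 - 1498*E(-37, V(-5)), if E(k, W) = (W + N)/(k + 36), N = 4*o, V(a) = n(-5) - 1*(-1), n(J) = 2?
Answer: -85256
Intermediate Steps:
o = -15 ≈ -15.000
V(a) = 3 (V(a) = 2 - 1*(-1) = 2 + 1 = 3)
N = -60 (N = 4*(-15) = -60)
E(k, W) = (-60 + W)/(36 + k) (E(k, W) = (W - 60)/(k + 36) = (-60 + W)/(36 + k))
130 - 1498*E(-37, V(-5)) = 130 - 1498*(-60 + 3)/(36 - 37) = 130 - 1498*(-57)/(-1) = 130 - (-1498)*(-57) = 130 - 1498*57 = 130 - 85386 = -85256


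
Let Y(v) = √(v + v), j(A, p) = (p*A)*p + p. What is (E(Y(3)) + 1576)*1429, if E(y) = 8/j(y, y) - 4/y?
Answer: 2252104 - 14290*√6/21 ≈ 2.2504e+6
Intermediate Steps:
j(A, p) = p + A*p² (j(A, p) = (A*p)*p + p = A*p² + p = p + A*p²)
Y(v) = √2*√v (Y(v) = √(2*v) = √2*√v)
E(y) = -4/y + 8/(y*(1 + y²)) (E(y) = 8/((y*(1 + y*y))) - 4/y = 8/((y*(1 + y²))) - 4/y = 8*(1/(y*(1 + y²))) - 4/y = 8/(y*(1 + y²)) - 4/y = -4/y + 8/(y*(1 + y²)))
(E(Y(3)) + 1576)*1429 = ((4 - 4*(√2*√3)²)/(√2*√3 + (√2*√3)³) + 1576)*1429 = ((4 - 4*(√6)²)/(√6 + (√6)³) + 1576)*1429 = ((4 - 4*6)/(√6 + 6*√6) + 1576)*1429 = ((4 - 24)/((7*√6)) + 1576)*1429 = ((√6/42)*(-20) + 1576)*1429 = (-10*√6/21 + 1576)*1429 = (1576 - 10*√6/21)*1429 = 2252104 - 14290*√6/21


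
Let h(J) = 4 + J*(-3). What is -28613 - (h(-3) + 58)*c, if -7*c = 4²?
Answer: -199155/7 ≈ -28451.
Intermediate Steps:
c = -16/7 (c = -⅐*4² = -⅐*16 = -16/7 ≈ -2.2857)
h(J) = 4 - 3*J
-28613 - (h(-3) + 58)*c = -28613 - ((4 - 3*(-3)) + 58)*(-16)/7 = -28613 - ((4 + 9) + 58)*(-16)/7 = -28613 - (13 + 58)*(-16)/7 = -28613 - 71*(-16)/7 = -28613 - 1*(-1136/7) = -28613 + 1136/7 = -199155/7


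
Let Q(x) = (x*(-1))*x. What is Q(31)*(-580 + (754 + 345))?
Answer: -498759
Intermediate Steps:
Q(x) = -x² (Q(x) = (-x)*x = -x²)
Q(31)*(-580 + (754 + 345)) = (-1*31²)*(-580 + (754 + 345)) = (-1*961)*(-580 + 1099) = -961*519 = -498759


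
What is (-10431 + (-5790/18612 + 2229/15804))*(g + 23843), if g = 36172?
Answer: -568339564878875/907852 ≈ -6.2603e+8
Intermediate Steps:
(-10431 + (-5790/18612 + 2229/15804))*(g + 23843) = (-10431 + (-5790/18612 + 2229/15804))*(36172 + 23843) = (-10431 + (-5790*1/18612 + 2229*(1/15804)))*60015 = (-10431 + (-965/3102 + 743/5268))*60015 = (-10431 - 463139/2723556)*60015 = -28409875775/2723556*60015 = -568339564878875/907852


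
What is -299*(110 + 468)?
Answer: -172822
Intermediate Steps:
-299*(110 + 468) = -299*578 = -172822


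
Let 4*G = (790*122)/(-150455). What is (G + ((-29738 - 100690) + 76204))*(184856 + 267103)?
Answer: -737443061728677/30091 ≈ -2.4507e+10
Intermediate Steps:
G = -4819/30091 (G = ((790*122)/(-150455))/4 = (96380*(-1/150455))/4 = (1/4)*(-19276/30091) = -4819/30091 ≈ -0.16015)
(G + ((-29738 - 100690) + 76204))*(184856 + 267103) = (-4819/30091 + ((-29738 - 100690) + 76204))*(184856 + 267103) = (-4819/30091 + (-130428 + 76204))*451959 = (-4819/30091 - 54224)*451959 = -1631659203/30091*451959 = -737443061728677/30091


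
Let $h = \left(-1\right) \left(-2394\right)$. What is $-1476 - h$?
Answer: $-3870$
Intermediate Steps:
$h = 2394$
$-1476 - h = -1476 - 2394 = -3870$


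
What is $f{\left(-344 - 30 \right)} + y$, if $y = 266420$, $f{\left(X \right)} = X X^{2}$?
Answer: $-52047204$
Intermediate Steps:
$f{\left(X \right)} = X^{3}$
$f{\left(-344 - 30 \right)} + y = \left(-344 - 30\right)^{3} + 266420 = \left(-374\right)^{3} + 266420 = -52313624 + 266420 = -52047204$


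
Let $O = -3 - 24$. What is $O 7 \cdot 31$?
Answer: $-5859$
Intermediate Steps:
$O = -27$ ($O = -3 - 24 = -27$)
$O 7 \cdot 31 = \left(-27\right) 7 \cdot 31 = \left(-189\right) 31 = -5859$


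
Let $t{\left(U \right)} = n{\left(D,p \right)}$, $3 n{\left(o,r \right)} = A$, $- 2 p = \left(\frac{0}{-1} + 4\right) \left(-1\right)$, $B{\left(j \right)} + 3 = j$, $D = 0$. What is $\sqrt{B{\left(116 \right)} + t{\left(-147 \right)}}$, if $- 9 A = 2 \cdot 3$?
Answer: $\frac{\sqrt{1015}}{3} \approx 10.62$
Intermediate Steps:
$A = - \frac{2}{3}$ ($A = - \frac{2 \cdot 3}{9} = \left(- \frac{1}{9}\right) 6 = - \frac{2}{3} \approx -0.66667$)
$B{\left(j \right)} = -3 + j$
$p = 2$ ($p = - \frac{\left(\frac{0}{-1} + 4\right) \left(-1\right)}{2} = - \frac{\left(0 \left(-1\right) + 4\right) \left(-1\right)}{2} = - \frac{\left(0 + 4\right) \left(-1\right)}{2} = - \frac{4 \left(-1\right)}{2} = \left(- \frac{1}{2}\right) \left(-4\right) = 2$)
$n{\left(o,r \right)} = - \frac{2}{9}$ ($n{\left(o,r \right)} = \frac{1}{3} \left(- \frac{2}{3}\right) = - \frac{2}{9}$)
$t{\left(U \right)} = - \frac{2}{9}$
$\sqrt{B{\left(116 \right)} + t{\left(-147 \right)}} = \sqrt{\left(-3 + 116\right) - \frac{2}{9}} = \sqrt{113 - \frac{2}{9}} = \sqrt{\frac{1015}{9}} = \frac{\sqrt{1015}}{3}$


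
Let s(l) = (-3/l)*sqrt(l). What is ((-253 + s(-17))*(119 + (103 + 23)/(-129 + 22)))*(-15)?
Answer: 47843565/107 - 567315*I*sqrt(17)/1819 ≈ 4.4714e+5 - 1285.9*I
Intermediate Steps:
s(l) = -3/sqrt(l)
((-253 + s(-17))*(119 + (103 + 23)/(-129 + 22)))*(-15) = ((-253 - (-3)*I*sqrt(17)/17)*(119 + (103 + 23)/(-129 + 22)))*(-15) = ((-253 - (-3)*I*sqrt(17)/17)*(119 + 126/(-107)))*(-15) = ((-253 + 3*I*sqrt(17)/17)*(119 + 126*(-1/107)))*(-15) = ((-253 + 3*I*sqrt(17)/17)*(119 - 126/107))*(-15) = ((-253 + 3*I*sqrt(17)/17)*(12607/107))*(-15) = (-3189571/107 + 37821*I*sqrt(17)/1819)*(-15) = 47843565/107 - 567315*I*sqrt(17)/1819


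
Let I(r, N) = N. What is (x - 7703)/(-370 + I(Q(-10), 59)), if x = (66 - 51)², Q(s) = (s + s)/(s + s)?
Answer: 7478/311 ≈ 24.045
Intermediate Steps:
Q(s) = 1 (Q(s) = (2*s)/((2*s)) = (2*s)*(1/(2*s)) = 1)
x = 225 (x = 15² = 225)
(x - 7703)/(-370 + I(Q(-10), 59)) = (225 - 7703)/(-370 + 59) = -7478/(-311) = -7478*(-1/311) = 7478/311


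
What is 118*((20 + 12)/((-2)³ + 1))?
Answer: -3776/7 ≈ -539.43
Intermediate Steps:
118*((20 + 12)/((-2)³ + 1)) = 118*(32/(-8 + 1)) = 118*(32/(-7)) = 118*(32*(-⅐)) = 118*(-32/7) = -3776/7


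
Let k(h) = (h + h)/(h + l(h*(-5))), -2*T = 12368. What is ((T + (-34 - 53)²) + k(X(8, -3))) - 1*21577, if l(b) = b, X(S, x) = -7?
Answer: -40385/2 ≈ -20193.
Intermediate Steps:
T = -6184 (T = -½*12368 = -6184)
k(h) = -½ (k(h) = (h + h)/(h + h*(-5)) = (2*h)/(h - 5*h) = (2*h)/((-4*h)) = (2*h)*(-1/(4*h)) = -½)
((T + (-34 - 53)²) + k(X(8, -3))) - 1*21577 = ((-6184 + (-34 - 53)²) - ½) - 1*21577 = ((-6184 + (-87)²) - ½) - 21577 = ((-6184 + 7569) - ½) - 21577 = (1385 - ½) - 21577 = 2769/2 - 21577 = -40385/2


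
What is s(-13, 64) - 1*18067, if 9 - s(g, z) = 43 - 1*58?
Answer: -18043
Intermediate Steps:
s(g, z) = 24 (s(g, z) = 9 - (43 - 1*58) = 9 - (43 - 58) = 9 - 1*(-15) = 9 + 15 = 24)
s(-13, 64) - 1*18067 = 24 - 1*18067 = 24 - 18067 = -18043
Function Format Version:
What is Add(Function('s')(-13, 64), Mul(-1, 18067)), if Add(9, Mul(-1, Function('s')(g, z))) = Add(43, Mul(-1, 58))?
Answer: -18043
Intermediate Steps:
Function('s')(g, z) = 24 (Function('s')(g, z) = Add(9, Mul(-1, Add(43, Mul(-1, 58)))) = Add(9, Mul(-1, Add(43, -58))) = Add(9, Mul(-1, -15)) = Add(9, 15) = 24)
Add(Function('s')(-13, 64), Mul(-1, 18067)) = Add(24, Mul(-1, 18067)) = Add(24, -18067) = -18043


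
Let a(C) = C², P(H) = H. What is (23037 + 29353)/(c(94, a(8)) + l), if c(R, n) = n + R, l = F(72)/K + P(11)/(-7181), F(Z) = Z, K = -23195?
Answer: 8726251025050/26316228433 ≈ 331.59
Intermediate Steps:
l = -772177/166563295 (l = 72/(-23195) + 11/(-7181) = 72*(-1/23195) + 11*(-1/7181) = -72/23195 - 11/7181 = -772177/166563295 ≈ -0.0046359)
c(R, n) = R + n
(23037 + 29353)/(c(94, a(8)) + l) = (23037 + 29353)/((94 + 8²) - 772177/166563295) = 52390/((94 + 64) - 772177/166563295) = 52390/(158 - 772177/166563295) = 52390/(26316228433/166563295) = 52390*(166563295/26316228433) = 8726251025050/26316228433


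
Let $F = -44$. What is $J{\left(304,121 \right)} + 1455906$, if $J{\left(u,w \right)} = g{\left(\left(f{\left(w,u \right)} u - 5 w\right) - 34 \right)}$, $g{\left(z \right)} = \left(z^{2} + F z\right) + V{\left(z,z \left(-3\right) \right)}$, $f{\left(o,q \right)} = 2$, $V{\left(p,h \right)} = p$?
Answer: $1458200$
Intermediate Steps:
$g{\left(z \right)} = z^{2} - 43 z$ ($g{\left(z \right)} = \left(z^{2} - 44 z\right) + z = z^{2} - 43 z$)
$J{\left(u,w \right)} = \left(-77 - 5 w + 2 u\right) \left(-34 - 5 w + 2 u\right)$ ($J{\left(u,w \right)} = \left(\left(2 u - 5 w\right) - 34\right) \left(-43 - \left(34 - 2 u + 5 w\right)\right) = \left(\left(- 5 w + 2 u\right) - 34\right) \left(-43 - \left(34 - 2 u + 5 w\right)\right) = \left(-34 - 5 w + 2 u\right) \left(-43 - \left(34 - 2 u + 5 w\right)\right) = \left(-34 - 5 w + 2 u\right) \left(-77 - 5 w + 2 u\right) = \left(-77 - 5 w + 2 u\right) \left(-34 - 5 w + 2 u\right)$)
$J{\left(304,121 \right)} + 1455906 = \left(1462 + \left(34 - 608 + 5 \cdot 121\right)^{2} - 26144 + 215 \cdot 121\right) + 1455906 = \left(1462 + \left(34 - 608 + 605\right)^{2} - 26144 + 26015\right) + 1455906 = \left(1462 + 31^{2} - 26144 + 26015\right) + 1455906 = \left(1462 + 961 - 26144 + 26015\right) + 1455906 = 2294 + 1455906 = 1458200$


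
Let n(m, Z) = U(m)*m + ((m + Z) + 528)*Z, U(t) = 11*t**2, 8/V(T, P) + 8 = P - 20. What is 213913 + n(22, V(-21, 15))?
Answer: 55888793/169 ≈ 3.3070e+5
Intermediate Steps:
V(T, P) = 8/(-28 + P) (V(T, P) = 8/(-8 + (P - 20)) = 8/(-8 + (-20 + P)) = 8/(-28 + P))
n(m, Z) = 11*m**3 + Z*(528 + Z + m) (n(m, Z) = (11*m**2)*m + ((m + Z) + 528)*Z = 11*m**3 + ((Z + m) + 528)*Z = 11*m**3 + (528 + Z + m)*Z = 11*m**3 + Z*(528 + Z + m))
213913 + n(22, V(-21, 15)) = 213913 + ((8/(-28 + 15))**2 + 11*22**3 + 528*(8/(-28 + 15)) + (8/(-28 + 15))*22) = 213913 + ((8/(-13))**2 + 11*10648 + 528*(8/(-13)) + (8/(-13))*22) = 213913 + ((8*(-1/13))**2 + 117128 + 528*(8*(-1/13)) + (8*(-1/13))*22) = 213913 + ((-8/13)**2 + 117128 + 528*(-8/13) - 8/13*22) = 213913 + (64/169 + 117128 - 4224/13 - 176/13) = 213913 + 19737496/169 = 55888793/169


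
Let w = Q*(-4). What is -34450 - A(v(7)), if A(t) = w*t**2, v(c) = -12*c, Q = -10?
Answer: -316690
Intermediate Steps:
w = 40 (w = -10*(-4) = 40)
A(t) = 40*t**2
-34450 - A(v(7)) = -34450 - 40*(-12*7)**2 = -34450 - 40*(-84)**2 = -34450 - 40*7056 = -34450 - 1*282240 = -34450 - 282240 = -316690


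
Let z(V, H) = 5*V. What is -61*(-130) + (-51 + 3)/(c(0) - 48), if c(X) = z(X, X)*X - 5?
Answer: 420338/53 ≈ 7930.9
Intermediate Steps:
c(X) = -5 + 5*X**2 (c(X) = (5*X)*X - 5 = 5*X**2 - 5 = -5 + 5*X**2)
-61*(-130) + (-51 + 3)/(c(0) - 48) = -61*(-130) + (-51 + 3)/((-5 + 5*0**2) - 48) = 7930 - 48/((-5 + 5*0) - 48) = 7930 - 48/((-5 + 0) - 48) = 7930 - 48/(-5 - 48) = 7930 - 48/(-53) = 7930 - 48*(-1/53) = 7930 + 48/53 = 420338/53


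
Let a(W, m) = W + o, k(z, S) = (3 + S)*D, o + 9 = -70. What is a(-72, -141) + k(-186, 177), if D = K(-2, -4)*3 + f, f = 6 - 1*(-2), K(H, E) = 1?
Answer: 1829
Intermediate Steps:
f = 8 (f = 6 + 2 = 8)
o = -79 (o = -9 - 70 = -79)
D = 11 (D = 1*3 + 8 = 3 + 8 = 11)
k(z, S) = 33 + 11*S (k(z, S) = (3 + S)*11 = 33 + 11*S)
a(W, m) = -79 + W (a(W, m) = W - 79 = -79 + W)
a(-72, -141) + k(-186, 177) = (-79 - 72) + (33 + 11*177) = -151 + (33 + 1947) = -151 + 1980 = 1829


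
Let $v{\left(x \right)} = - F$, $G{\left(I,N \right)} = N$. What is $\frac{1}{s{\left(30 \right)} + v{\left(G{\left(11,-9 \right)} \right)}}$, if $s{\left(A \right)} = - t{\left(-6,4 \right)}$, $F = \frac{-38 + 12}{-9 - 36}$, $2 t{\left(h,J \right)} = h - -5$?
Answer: $- \frac{90}{7} \approx -12.857$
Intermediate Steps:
$t{\left(h,J \right)} = \frac{5}{2} + \frac{h}{2}$ ($t{\left(h,J \right)} = \frac{h - -5}{2} = \frac{h + 5}{2} = \frac{5 + h}{2} = \frac{5}{2} + \frac{h}{2}$)
$F = \frac{26}{45}$ ($F = - \frac{26}{-45} = \left(-26\right) \left(- \frac{1}{45}\right) = \frac{26}{45} \approx 0.57778$)
$v{\left(x \right)} = - \frac{26}{45}$ ($v{\left(x \right)} = \left(-1\right) \frac{26}{45} = - \frac{26}{45}$)
$s{\left(A \right)} = \frac{1}{2}$ ($s{\left(A \right)} = - (\frac{5}{2} + \frac{1}{2} \left(-6\right)) = - (\frac{5}{2} - 3) = \left(-1\right) \left(- \frac{1}{2}\right) = \frac{1}{2}$)
$\frac{1}{s{\left(30 \right)} + v{\left(G{\left(11,-9 \right)} \right)}} = \frac{1}{\frac{1}{2} - \frac{26}{45}} = \frac{1}{- \frac{7}{90}} = - \frac{90}{7}$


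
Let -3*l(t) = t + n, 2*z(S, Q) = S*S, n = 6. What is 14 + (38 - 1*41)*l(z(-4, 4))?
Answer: 28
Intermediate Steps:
z(S, Q) = S²/2 (z(S, Q) = (S*S)/2 = S²/2)
l(t) = -2 - t/3 (l(t) = -(t + 6)/3 = -(6 + t)/3 = -2 - t/3)
14 + (38 - 1*41)*l(z(-4, 4)) = 14 + (38 - 1*41)*(-2 - (-4)²/6) = 14 + (38 - 41)*(-2 - 16/6) = 14 - 3*(-2 - ⅓*8) = 14 - 3*(-2 - 8/3) = 14 - 3*(-14/3) = 14 + 14 = 28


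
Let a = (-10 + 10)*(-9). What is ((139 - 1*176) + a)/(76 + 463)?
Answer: -37/539 ≈ -0.068646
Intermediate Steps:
a = 0 (a = 0*(-9) = 0)
((139 - 1*176) + a)/(76 + 463) = ((139 - 1*176) + 0)/(76 + 463) = ((139 - 176) + 0)/539 = (-37 + 0)*(1/539) = -37*1/539 = -37/539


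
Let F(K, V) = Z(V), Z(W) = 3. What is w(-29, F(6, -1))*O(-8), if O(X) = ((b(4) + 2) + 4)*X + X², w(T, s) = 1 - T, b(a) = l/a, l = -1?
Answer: 540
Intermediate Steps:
F(K, V) = 3
b(a) = -1/a
O(X) = X² + 23*X/4 (O(X) = ((-1/4 + 2) + 4)*X + X² = ((-1*¼ + 2) + 4)*X + X² = ((-¼ + 2) + 4)*X + X² = (7/4 + 4)*X + X² = 23*X/4 + X² = X² + 23*X/4)
w(-29, F(6, -1))*O(-8) = (1 - 1*(-29))*((¼)*(-8)*(23 + 4*(-8))) = (1 + 29)*((¼)*(-8)*(23 - 32)) = 30*((¼)*(-8)*(-9)) = 30*18 = 540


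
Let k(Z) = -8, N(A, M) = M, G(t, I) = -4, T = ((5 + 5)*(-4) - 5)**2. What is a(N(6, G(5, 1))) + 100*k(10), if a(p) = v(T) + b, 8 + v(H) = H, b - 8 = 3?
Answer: 1228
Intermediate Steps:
b = 11 (b = 8 + 3 = 11)
T = 2025 (T = (10*(-4) - 5)**2 = (-40 - 5)**2 = (-45)**2 = 2025)
v(H) = -8 + H
a(p) = 2028 (a(p) = (-8 + 2025) + 11 = 2017 + 11 = 2028)
a(N(6, G(5, 1))) + 100*k(10) = 2028 + 100*(-8) = 2028 - 800 = 1228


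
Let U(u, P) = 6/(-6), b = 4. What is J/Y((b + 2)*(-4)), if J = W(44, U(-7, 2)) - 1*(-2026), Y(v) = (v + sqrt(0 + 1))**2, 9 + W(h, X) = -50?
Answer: 1967/529 ≈ 3.7183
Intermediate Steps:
U(u, P) = -1 (U(u, P) = 6*(-1/6) = -1)
W(h, X) = -59 (W(h, X) = -9 - 50 = -59)
Y(v) = (1 + v)**2 (Y(v) = (v + sqrt(1))**2 = (v + 1)**2 = (1 + v)**2)
J = 1967 (J = -59 - 1*(-2026) = -59 + 2026 = 1967)
J/Y((b + 2)*(-4)) = 1967/((1 + (4 + 2)*(-4))**2) = 1967/((1 + 6*(-4))**2) = 1967/((1 - 24)**2) = 1967/((-23)**2) = 1967/529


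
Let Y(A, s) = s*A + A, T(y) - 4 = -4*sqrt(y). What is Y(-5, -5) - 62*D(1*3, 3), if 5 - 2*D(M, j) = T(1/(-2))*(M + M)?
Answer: 609 - 372*I*sqrt(2) ≈ 609.0 - 526.09*I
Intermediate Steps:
T(y) = 4 - 4*sqrt(y)
Y(A, s) = A + A*s (Y(A, s) = A*s + A = A + A*s)
D(M, j) = 5/2 - M*(4 - 2*I*sqrt(2)) (D(M, j) = 5/2 - (4 - 4*I*sqrt(2)/2)*(M + M)/2 = 5/2 - (4 - 2*I*sqrt(2))*2*M/2 = 5/2 - M*(4 - 2*I*sqrt(2)))
Y(-5, -5) - 62*D(1*3, 3) = -5*(1 - 5) - 62*(5/2 - 2*1*3*(2 - I*sqrt(2))) = -5*(-4) - 62*(5/2 - 2*3*(2 - I*sqrt(2))) = 20 - 62*(5/2 + (-12 + 6*I*sqrt(2))) = 20 - 62*(-19/2 + 6*I*sqrt(2)) = 20 + (589 - 372*I*sqrt(2)) = 609 - 372*I*sqrt(2)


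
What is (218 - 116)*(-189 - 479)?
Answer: -68136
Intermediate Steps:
(218 - 116)*(-189 - 479) = 102*(-668) = -68136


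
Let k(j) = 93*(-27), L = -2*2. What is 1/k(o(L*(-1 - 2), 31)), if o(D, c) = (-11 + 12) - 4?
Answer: -1/2511 ≈ -0.00039825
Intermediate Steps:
L = -4
o(D, c) = -3 (o(D, c) = 1 - 4 = -3)
k(j) = -2511
1/k(o(L*(-1 - 2), 31)) = 1/(-2511) = -1/2511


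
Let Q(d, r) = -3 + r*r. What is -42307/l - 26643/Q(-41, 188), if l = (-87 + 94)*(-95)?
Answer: 1477454092/23501765 ≈ 62.866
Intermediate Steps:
Q(d, r) = -3 + r**2
l = -665 (l = 7*(-95) = -665)
-42307/l - 26643/Q(-41, 188) = -42307/(-665) - 26643/(-3 + 188**2) = -42307*(-1/665) - 26643/(-3 + 35344) = 42307/665 - 26643/35341 = 1477454092/23501765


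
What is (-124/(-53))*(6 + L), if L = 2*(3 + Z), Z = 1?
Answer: 1736/53 ≈ 32.755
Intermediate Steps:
L = 8 (L = 2*(3 + 1) = 2*4 = 8)
(-124/(-53))*(6 + L) = (-124/(-53))*(6 + 8) = -124*(-1/53)*14 = (124/53)*14 = 1736/53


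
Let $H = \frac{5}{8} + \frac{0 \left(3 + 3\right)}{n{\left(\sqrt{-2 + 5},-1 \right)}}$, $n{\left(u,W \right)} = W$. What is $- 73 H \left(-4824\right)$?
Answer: $220095$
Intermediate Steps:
$H = \frac{5}{8}$ ($H = \frac{5}{8} + \frac{0 \left(3 + 3\right)}{-1} = 5 \cdot \frac{1}{8} + 0 \cdot 6 \left(-1\right) = \frac{5}{8} + 0 \left(-1\right) = \frac{5}{8} + 0 = \frac{5}{8} \approx 0.625$)
$- 73 H \left(-4824\right) = - 73 \cdot \frac{5}{8} \left(-4824\right) = \left(-73\right) \left(-3015\right) = 220095$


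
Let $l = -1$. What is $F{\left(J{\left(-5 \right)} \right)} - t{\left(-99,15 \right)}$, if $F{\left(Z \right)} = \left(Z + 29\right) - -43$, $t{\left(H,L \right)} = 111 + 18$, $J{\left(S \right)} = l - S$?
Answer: $-53$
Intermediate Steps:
$J{\left(S \right)} = -1 - S$
$t{\left(H,L \right)} = 129$
$F{\left(Z \right)} = 72 + Z$ ($F{\left(Z \right)} = \left(29 + Z\right) + 43 = 72 + Z$)
$F{\left(J{\left(-5 \right)} \right)} - t{\left(-99,15 \right)} = \left(72 - -4\right) - 129 = \left(72 + \left(-1 + 5\right)\right) - 129 = \left(72 + 4\right) - 129 = 76 - 129 = -53$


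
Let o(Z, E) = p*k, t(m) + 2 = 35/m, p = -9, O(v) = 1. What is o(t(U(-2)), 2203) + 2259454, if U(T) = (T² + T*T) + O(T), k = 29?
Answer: 2259193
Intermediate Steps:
U(T) = 1 + 2*T² (U(T) = (T² + T*T) + 1 = (T² + T²) + 1 = 2*T² + 1 = 1 + 2*T²)
t(m) = -2 + 35/m
o(Z, E) = -261 (o(Z, E) = -9*29 = -261)
o(t(U(-2)), 2203) + 2259454 = -261 + 2259454 = 2259193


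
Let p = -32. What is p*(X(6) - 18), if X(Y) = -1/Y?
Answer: 1744/3 ≈ 581.33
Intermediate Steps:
p*(X(6) - 18) = -32*(-1/6 - 18) = -32*(-1*⅙ - 18) = -32*(-⅙ - 18) = -32*(-109/6) = 1744/3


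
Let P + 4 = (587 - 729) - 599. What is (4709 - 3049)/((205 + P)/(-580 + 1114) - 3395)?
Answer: -29548/60449 ≈ -0.48881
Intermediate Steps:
P = -745 (P = -4 + ((587 - 729) - 599) = -4 + (-142 - 599) = -4 - 741 = -745)
(4709 - 3049)/((205 + P)/(-580 + 1114) - 3395) = (4709 - 3049)/((205 - 745)/(-580 + 1114) - 3395) = 1660/(-540/534 - 3395) = 1660/(-540*1/534 - 3395) = 1660/(-90/89 - 3395) = 1660/(-302245/89) = 1660*(-89/302245) = -29548/60449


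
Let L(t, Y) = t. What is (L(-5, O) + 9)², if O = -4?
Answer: 16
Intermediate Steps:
(L(-5, O) + 9)² = (-5 + 9)² = 4² = 16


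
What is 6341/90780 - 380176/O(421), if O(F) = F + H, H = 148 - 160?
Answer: -2029987283/2184060 ≈ -929.46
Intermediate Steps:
H = -12
O(F) = -12 + F (O(F) = F - 12 = -12 + F)
6341/90780 - 380176/O(421) = 6341/90780 - 380176/(-12 + 421) = 6341*(1/90780) - 380176/409 = 373/5340 - 380176*1/409 = 373/5340 - 380176/409 = -2029987283/2184060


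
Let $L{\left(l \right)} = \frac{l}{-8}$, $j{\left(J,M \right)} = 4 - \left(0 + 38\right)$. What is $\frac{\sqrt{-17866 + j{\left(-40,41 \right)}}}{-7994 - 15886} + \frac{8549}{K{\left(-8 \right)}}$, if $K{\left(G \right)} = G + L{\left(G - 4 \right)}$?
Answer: $- \frac{17098}{13} - \frac{i \sqrt{179}}{2388} \approx -1315.2 - 0.0056026 i$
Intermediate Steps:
$j{\left(J,M \right)} = -34$ ($j{\left(J,M \right)} = 4 - 38 = -34$)
$L{\left(l \right)} = - \frac{l}{8}$ ($L{\left(l \right)} = l \left(- \frac{1}{8}\right) = - \frac{l}{8}$)
$K{\left(G \right)} = \frac{1}{2} + \frac{7 G}{8}$ ($K{\left(G \right)} = G - \frac{G - 4}{8} = G - \frac{-4 + G}{8} = G - \left(- \frac{1}{2} + \frac{G}{8}\right) = \frac{1}{2} + \frac{7 G}{8}$)
$\frac{\sqrt{-17866 + j{\left(-40,41 \right)}}}{-7994 - 15886} + \frac{8549}{K{\left(-8 \right)}} = \frac{\sqrt{-17866 - 34}}{-7994 - 15886} + \frac{8549}{\frac{1}{2} + \frac{7}{8} \left(-8\right)} = \frac{\sqrt{-17900}}{-23880} + \frac{8549}{\frac{1}{2} - 7} = 10 i \sqrt{179} \left(- \frac{1}{23880}\right) + \frac{8549}{- \frac{13}{2}} = - \frac{i \sqrt{179}}{2388} + 8549 \left(- \frac{2}{13}\right) = - \frac{i \sqrt{179}}{2388} - \frac{17098}{13} = - \frac{17098}{13} - \frac{i \sqrt{179}}{2388}$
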